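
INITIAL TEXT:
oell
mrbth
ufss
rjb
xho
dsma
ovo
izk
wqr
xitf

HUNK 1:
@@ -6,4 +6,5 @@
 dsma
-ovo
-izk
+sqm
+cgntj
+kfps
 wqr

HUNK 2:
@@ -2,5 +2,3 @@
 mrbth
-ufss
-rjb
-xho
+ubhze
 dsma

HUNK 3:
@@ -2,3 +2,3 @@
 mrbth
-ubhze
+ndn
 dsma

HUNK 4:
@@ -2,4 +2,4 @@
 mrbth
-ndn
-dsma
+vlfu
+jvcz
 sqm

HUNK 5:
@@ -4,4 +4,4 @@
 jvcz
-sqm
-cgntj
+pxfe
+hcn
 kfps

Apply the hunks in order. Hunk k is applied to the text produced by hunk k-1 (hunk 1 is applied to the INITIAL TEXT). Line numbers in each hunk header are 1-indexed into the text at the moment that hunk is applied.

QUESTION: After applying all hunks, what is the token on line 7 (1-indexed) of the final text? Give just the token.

Hunk 1: at line 6 remove [ovo,izk] add [sqm,cgntj,kfps] -> 11 lines: oell mrbth ufss rjb xho dsma sqm cgntj kfps wqr xitf
Hunk 2: at line 2 remove [ufss,rjb,xho] add [ubhze] -> 9 lines: oell mrbth ubhze dsma sqm cgntj kfps wqr xitf
Hunk 3: at line 2 remove [ubhze] add [ndn] -> 9 lines: oell mrbth ndn dsma sqm cgntj kfps wqr xitf
Hunk 4: at line 2 remove [ndn,dsma] add [vlfu,jvcz] -> 9 lines: oell mrbth vlfu jvcz sqm cgntj kfps wqr xitf
Hunk 5: at line 4 remove [sqm,cgntj] add [pxfe,hcn] -> 9 lines: oell mrbth vlfu jvcz pxfe hcn kfps wqr xitf
Final line 7: kfps

Answer: kfps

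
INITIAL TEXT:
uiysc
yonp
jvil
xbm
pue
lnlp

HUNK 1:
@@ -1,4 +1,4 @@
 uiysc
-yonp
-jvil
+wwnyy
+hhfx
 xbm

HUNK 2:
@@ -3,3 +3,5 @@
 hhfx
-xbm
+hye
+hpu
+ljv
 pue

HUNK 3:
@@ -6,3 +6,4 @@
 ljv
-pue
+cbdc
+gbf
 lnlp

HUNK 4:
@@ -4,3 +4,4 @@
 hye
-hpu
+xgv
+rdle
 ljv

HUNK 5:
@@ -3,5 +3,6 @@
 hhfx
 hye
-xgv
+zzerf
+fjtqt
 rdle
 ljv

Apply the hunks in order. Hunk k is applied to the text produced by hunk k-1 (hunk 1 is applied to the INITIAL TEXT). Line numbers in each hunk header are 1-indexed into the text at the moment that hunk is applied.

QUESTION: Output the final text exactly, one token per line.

Answer: uiysc
wwnyy
hhfx
hye
zzerf
fjtqt
rdle
ljv
cbdc
gbf
lnlp

Derivation:
Hunk 1: at line 1 remove [yonp,jvil] add [wwnyy,hhfx] -> 6 lines: uiysc wwnyy hhfx xbm pue lnlp
Hunk 2: at line 3 remove [xbm] add [hye,hpu,ljv] -> 8 lines: uiysc wwnyy hhfx hye hpu ljv pue lnlp
Hunk 3: at line 6 remove [pue] add [cbdc,gbf] -> 9 lines: uiysc wwnyy hhfx hye hpu ljv cbdc gbf lnlp
Hunk 4: at line 4 remove [hpu] add [xgv,rdle] -> 10 lines: uiysc wwnyy hhfx hye xgv rdle ljv cbdc gbf lnlp
Hunk 5: at line 3 remove [xgv] add [zzerf,fjtqt] -> 11 lines: uiysc wwnyy hhfx hye zzerf fjtqt rdle ljv cbdc gbf lnlp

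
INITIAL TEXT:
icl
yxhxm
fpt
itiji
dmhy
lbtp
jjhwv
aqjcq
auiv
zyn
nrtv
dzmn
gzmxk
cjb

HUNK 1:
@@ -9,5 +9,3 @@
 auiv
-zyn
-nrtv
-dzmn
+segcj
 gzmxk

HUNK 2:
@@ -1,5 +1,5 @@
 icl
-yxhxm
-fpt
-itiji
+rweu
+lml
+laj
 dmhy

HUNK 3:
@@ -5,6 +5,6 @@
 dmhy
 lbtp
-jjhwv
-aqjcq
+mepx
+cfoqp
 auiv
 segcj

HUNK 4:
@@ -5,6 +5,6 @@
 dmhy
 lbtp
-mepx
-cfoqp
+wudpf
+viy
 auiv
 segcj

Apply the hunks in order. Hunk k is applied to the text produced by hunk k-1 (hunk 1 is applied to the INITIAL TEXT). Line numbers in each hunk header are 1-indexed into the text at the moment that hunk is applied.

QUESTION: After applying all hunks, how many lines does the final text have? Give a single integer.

Answer: 12

Derivation:
Hunk 1: at line 9 remove [zyn,nrtv,dzmn] add [segcj] -> 12 lines: icl yxhxm fpt itiji dmhy lbtp jjhwv aqjcq auiv segcj gzmxk cjb
Hunk 2: at line 1 remove [yxhxm,fpt,itiji] add [rweu,lml,laj] -> 12 lines: icl rweu lml laj dmhy lbtp jjhwv aqjcq auiv segcj gzmxk cjb
Hunk 3: at line 5 remove [jjhwv,aqjcq] add [mepx,cfoqp] -> 12 lines: icl rweu lml laj dmhy lbtp mepx cfoqp auiv segcj gzmxk cjb
Hunk 4: at line 5 remove [mepx,cfoqp] add [wudpf,viy] -> 12 lines: icl rweu lml laj dmhy lbtp wudpf viy auiv segcj gzmxk cjb
Final line count: 12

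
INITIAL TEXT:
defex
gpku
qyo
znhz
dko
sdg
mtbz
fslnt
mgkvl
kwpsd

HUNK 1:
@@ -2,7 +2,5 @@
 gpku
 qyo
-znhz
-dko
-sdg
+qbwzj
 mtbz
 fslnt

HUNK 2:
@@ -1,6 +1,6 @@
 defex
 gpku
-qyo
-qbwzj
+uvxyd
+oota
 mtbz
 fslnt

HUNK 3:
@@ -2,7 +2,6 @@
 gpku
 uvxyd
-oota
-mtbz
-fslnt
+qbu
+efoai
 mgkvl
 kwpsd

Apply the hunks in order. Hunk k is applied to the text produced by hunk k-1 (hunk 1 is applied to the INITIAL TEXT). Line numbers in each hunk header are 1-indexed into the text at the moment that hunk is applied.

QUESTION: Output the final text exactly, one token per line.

Hunk 1: at line 2 remove [znhz,dko,sdg] add [qbwzj] -> 8 lines: defex gpku qyo qbwzj mtbz fslnt mgkvl kwpsd
Hunk 2: at line 1 remove [qyo,qbwzj] add [uvxyd,oota] -> 8 lines: defex gpku uvxyd oota mtbz fslnt mgkvl kwpsd
Hunk 3: at line 2 remove [oota,mtbz,fslnt] add [qbu,efoai] -> 7 lines: defex gpku uvxyd qbu efoai mgkvl kwpsd

Answer: defex
gpku
uvxyd
qbu
efoai
mgkvl
kwpsd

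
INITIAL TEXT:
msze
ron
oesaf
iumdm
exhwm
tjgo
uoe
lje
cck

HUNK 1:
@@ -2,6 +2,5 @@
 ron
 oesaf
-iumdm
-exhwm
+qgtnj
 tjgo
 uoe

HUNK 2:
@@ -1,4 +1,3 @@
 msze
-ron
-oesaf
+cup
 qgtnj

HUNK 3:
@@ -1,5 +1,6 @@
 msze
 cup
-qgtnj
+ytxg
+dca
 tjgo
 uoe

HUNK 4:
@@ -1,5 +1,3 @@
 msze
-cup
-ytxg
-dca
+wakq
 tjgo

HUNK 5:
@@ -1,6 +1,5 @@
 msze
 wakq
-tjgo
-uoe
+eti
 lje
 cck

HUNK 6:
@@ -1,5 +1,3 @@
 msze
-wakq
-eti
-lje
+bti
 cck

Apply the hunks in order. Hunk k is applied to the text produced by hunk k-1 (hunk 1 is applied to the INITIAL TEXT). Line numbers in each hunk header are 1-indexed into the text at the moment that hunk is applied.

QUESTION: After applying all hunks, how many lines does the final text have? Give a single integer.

Answer: 3

Derivation:
Hunk 1: at line 2 remove [iumdm,exhwm] add [qgtnj] -> 8 lines: msze ron oesaf qgtnj tjgo uoe lje cck
Hunk 2: at line 1 remove [ron,oesaf] add [cup] -> 7 lines: msze cup qgtnj tjgo uoe lje cck
Hunk 3: at line 1 remove [qgtnj] add [ytxg,dca] -> 8 lines: msze cup ytxg dca tjgo uoe lje cck
Hunk 4: at line 1 remove [cup,ytxg,dca] add [wakq] -> 6 lines: msze wakq tjgo uoe lje cck
Hunk 5: at line 1 remove [tjgo,uoe] add [eti] -> 5 lines: msze wakq eti lje cck
Hunk 6: at line 1 remove [wakq,eti,lje] add [bti] -> 3 lines: msze bti cck
Final line count: 3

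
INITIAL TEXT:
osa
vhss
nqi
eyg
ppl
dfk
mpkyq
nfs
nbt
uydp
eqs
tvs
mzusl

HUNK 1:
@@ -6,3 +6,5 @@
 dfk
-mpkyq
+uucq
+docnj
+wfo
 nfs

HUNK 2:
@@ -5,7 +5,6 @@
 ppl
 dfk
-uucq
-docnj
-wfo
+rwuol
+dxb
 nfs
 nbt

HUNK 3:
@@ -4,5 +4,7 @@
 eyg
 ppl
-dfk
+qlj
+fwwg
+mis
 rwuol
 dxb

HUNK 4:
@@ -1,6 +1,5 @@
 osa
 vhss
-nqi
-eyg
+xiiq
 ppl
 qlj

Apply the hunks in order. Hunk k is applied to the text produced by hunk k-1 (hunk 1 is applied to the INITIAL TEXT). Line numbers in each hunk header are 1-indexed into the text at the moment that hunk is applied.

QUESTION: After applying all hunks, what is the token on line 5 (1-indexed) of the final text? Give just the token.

Answer: qlj

Derivation:
Hunk 1: at line 6 remove [mpkyq] add [uucq,docnj,wfo] -> 15 lines: osa vhss nqi eyg ppl dfk uucq docnj wfo nfs nbt uydp eqs tvs mzusl
Hunk 2: at line 5 remove [uucq,docnj,wfo] add [rwuol,dxb] -> 14 lines: osa vhss nqi eyg ppl dfk rwuol dxb nfs nbt uydp eqs tvs mzusl
Hunk 3: at line 4 remove [dfk] add [qlj,fwwg,mis] -> 16 lines: osa vhss nqi eyg ppl qlj fwwg mis rwuol dxb nfs nbt uydp eqs tvs mzusl
Hunk 4: at line 1 remove [nqi,eyg] add [xiiq] -> 15 lines: osa vhss xiiq ppl qlj fwwg mis rwuol dxb nfs nbt uydp eqs tvs mzusl
Final line 5: qlj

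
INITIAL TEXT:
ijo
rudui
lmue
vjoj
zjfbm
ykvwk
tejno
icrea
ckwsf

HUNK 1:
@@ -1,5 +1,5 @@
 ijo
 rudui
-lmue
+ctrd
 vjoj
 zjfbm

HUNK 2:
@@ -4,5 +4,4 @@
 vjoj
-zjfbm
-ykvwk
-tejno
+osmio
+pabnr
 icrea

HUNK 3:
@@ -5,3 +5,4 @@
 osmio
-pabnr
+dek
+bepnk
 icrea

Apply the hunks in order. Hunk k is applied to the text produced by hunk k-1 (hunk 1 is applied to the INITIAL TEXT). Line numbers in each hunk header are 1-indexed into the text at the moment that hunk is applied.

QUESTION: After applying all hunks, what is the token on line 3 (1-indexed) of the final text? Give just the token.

Answer: ctrd

Derivation:
Hunk 1: at line 1 remove [lmue] add [ctrd] -> 9 lines: ijo rudui ctrd vjoj zjfbm ykvwk tejno icrea ckwsf
Hunk 2: at line 4 remove [zjfbm,ykvwk,tejno] add [osmio,pabnr] -> 8 lines: ijo rudui ctrd vjoj osmio pabnr icrea ckwsf
Hunk 3: at line 5 remove [pabnr] add [dek,bepnk] -> 9 lines: ijo rudui ctrd vjoj osmio dek bepnk icrea ckwsf
Final line 3: ctrd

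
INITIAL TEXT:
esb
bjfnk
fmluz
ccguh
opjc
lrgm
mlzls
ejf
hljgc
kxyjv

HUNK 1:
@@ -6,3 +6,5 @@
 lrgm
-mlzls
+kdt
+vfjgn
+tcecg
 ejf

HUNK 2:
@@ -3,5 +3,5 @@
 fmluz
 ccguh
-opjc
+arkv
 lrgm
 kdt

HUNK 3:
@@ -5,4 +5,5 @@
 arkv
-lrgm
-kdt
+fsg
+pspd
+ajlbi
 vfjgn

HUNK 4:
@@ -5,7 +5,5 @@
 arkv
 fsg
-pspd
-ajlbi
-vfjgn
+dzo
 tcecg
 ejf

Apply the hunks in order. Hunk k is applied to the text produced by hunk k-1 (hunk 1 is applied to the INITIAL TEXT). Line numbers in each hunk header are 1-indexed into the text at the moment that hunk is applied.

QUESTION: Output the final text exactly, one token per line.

Answer: esb
bjfnk
fmluz
ccguh
arkv
fsg
dzo
tcecg
ejf
hljgc
kxyjv

Derivation:
Hunk 1: at line 6 remove [mlzls] add [kdt,vfjgn,tcecg] -> 12 lines: esb bjfnk fmluz ccguh opjc lrgm kdt vfjgn tcecg ejf hljgc kxyjv
Hunk 2: at line 3 remove [opjc] add [arkv] -> 12 lines: esb bjfnk fmluz ccguh arkv lrgm kdt vfjgn tcecg ejf hljgc kxyjv
Hunk 3: at line 5 remove [lrgm,kdt] add [fsg,pspd,ajlbi] -> 13 lines: esb bjfnk fmluz ccguh arkv fsg pspd ajlbi vfjgn tcecg ejf hljgc kxyjv
Hunk 4: at line 5 remove [pspd,ajlbi,vfjgn] add [dzo] -> 11 lines: esb bjfnk fmluz ccguh arkv fsg dzo tcecg ejf hljgc kxyjv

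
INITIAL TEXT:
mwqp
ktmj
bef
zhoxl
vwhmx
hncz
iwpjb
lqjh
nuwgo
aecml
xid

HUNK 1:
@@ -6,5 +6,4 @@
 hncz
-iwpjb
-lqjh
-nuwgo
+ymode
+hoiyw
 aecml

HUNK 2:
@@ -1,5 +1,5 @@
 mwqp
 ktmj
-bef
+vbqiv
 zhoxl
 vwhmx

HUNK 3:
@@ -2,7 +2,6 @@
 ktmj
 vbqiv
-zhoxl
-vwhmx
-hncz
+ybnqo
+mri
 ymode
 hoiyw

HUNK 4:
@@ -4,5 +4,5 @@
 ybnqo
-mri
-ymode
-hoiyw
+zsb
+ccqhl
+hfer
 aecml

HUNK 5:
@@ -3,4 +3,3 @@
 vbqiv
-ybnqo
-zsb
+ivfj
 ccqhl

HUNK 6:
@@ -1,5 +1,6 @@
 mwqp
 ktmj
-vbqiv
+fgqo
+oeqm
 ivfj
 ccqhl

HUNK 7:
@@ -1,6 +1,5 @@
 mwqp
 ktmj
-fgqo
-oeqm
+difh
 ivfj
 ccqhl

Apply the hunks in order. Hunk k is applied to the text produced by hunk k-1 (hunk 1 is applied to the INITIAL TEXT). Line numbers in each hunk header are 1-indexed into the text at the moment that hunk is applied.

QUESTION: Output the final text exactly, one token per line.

Answer: mwqp
ktmj
difh
ivfj
ccqhl
hfer
aecml
xid

Derivation:
Hunk 1: at line 6 remove [iwpjb,lqjh,nuwgo] add [ymode,hoiyw] -> 10 lines: mwqp ktmj bef zhoxl vwhmx hncz ymode hoiyw aecml xid
Hunk 2: at line 1 remove [bef] add [vbqiv] -> 10 lines: mwqp ktmj vbqiv zhoxl vwhmx hncz ymode hoiyw aecml xid
Hunk 3: at line 2 remove [zhoxl,vwhmx,hncz] add [ybnqo,mri] -> 9 lines: mwqp ktmj vbqiv ybnqo mri ymode hoiyw aecml xid
Hunk 4: at line 4 remove [mri,ymode,hoiyw] add [zsb,ccqhl,hfer] -> 9 lines: mwqp ktmj vbqiv ybnqo zsb ccqhl hfer aecml xid
Hunk 5: at line 3 remove [ybnqo,zsb] add [ivfj] -> 8 lines: mwqp ktmj vbqiv ivfj ccqhl hfer aecml xid
Hunk 6: at line 1 remove [vbqiv] add [fgqo,oeqm] -> 9 lines: mwqp ktmj fgqo oeqm ivfj ccqhl hfer aecml xid
Hunk 7: at line 1 remove [fgqo,oeqm] add [difh] -> 8 lines: mwqp ktmj difh ivfj ccqhl hfer aecml xid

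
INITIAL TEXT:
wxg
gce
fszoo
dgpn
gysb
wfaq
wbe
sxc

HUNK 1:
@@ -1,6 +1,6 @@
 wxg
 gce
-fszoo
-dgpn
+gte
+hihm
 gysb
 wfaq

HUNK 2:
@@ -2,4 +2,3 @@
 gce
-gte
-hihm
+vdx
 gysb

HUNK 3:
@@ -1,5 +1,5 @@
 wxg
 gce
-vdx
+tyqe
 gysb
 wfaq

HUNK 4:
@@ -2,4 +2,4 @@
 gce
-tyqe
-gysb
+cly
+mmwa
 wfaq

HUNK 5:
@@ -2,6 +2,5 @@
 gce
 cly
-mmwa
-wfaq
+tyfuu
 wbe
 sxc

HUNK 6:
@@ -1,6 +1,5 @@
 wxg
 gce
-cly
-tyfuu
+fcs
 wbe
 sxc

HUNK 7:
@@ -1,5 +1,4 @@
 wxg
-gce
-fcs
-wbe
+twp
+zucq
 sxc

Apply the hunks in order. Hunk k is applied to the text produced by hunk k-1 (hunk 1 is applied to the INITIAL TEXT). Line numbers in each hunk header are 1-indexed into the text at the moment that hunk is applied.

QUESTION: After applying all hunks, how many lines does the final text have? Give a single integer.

Answer: 4

Derivation:
Hunk 1: at line 1 remove [fszoo,dgpn] add [gte,hihm] -> 8 lines: wxg gce gte hihm gysb wfaq wbe sxc
Hunk 2: at line 2 remove [gte,hihm] add [vdx] -> 7 lines: wxg gce vdx gysb wfaq wbe sxc
Hunk 3: at line 1 remove [vdx] add [tyqe] -> 7 lines: wxg gce tyqe gysb wfaq wbe sxc
Hunk 4: at line 2 remove [tyqe,gysb] add [cly,mmwa] -> 7 lines: wxg gce cly mmwa wfaq wbe sxc
Hunk 5: at line 2 remove [mmwa,wfaq] add [tyfuu] -> 6 lines: wxg gce cly tyfuu wbe sxc
Hunk 6: at line 1 remove [cly,tyfuu] add [fcs] -> 5 lines: wxg gce fcs wbe sxc
Hunk 7: at line 1 remove [gce,fcs,wbe] add [twp,zucq] -> 4 lines: wxg twp zucq sxc
Final line count: 4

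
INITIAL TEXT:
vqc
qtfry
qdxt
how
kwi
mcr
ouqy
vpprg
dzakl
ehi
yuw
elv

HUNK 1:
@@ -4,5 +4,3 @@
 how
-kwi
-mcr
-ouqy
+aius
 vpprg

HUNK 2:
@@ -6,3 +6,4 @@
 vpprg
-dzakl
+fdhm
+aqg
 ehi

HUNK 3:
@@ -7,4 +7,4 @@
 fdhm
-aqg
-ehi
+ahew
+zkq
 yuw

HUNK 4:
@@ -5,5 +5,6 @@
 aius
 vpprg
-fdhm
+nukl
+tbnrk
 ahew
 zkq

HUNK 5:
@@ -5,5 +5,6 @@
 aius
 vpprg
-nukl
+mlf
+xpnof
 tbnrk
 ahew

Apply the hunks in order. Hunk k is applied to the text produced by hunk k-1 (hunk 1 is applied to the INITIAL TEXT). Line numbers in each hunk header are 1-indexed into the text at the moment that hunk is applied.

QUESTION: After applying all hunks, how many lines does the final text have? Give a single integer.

Hunk 1: at line 4 remove [kwi,mcr,ouqy] add [aius] -> 10 lines: vqc qtfry qdxt how aius vpprg dzakl ehi yuw elv
Hunk 2: at line 6 remove [dzakl] add [fdhm,aqg] -> 11 lines: vqc qtfry qdxt how aius vpprg fdhm aqg ehi yuw elv
Hunk 3: at line 7 remove [aqg,ehi] add [ahew,zkq] -> 11 lines: vqc qtfry qdxt how aius vpprg fdhm ahew zkq yuw elv
Hunk 4: at line 5 remove [fdhm] add [nukl,tbnrk] -> 12 lines: vqc qtfry qdxt how aius vpprg nukl tbnrk ahew zkq yuw elv
Hunk 5: at line 5 remove [nukl] add [mlf,xpnof] -> 13 lines: vqc qtfry qdxt how aius vpprg mlf xpnof tbnrk ahew zkq yuw elv
Final line count: 13

Answer: 13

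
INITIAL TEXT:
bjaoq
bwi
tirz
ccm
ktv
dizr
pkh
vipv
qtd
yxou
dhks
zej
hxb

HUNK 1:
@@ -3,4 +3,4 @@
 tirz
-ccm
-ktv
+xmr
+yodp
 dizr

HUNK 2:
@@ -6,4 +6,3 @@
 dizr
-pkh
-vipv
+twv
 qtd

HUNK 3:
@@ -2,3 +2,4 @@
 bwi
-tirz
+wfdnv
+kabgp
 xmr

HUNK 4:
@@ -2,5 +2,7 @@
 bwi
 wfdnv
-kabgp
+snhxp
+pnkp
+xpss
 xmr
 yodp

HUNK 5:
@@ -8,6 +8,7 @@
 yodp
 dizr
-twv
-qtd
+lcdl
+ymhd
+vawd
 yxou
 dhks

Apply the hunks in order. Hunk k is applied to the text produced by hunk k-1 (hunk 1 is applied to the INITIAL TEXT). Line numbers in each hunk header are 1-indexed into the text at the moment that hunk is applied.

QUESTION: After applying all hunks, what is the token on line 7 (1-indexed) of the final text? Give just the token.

Answer: xmr

Derivation:
Hunk 1: at line 3 remove [ccm,ktv] add [xmr,yodp] -> 13 lines: bjaoq bwi tirz xmr yodp dizr pkh vipv qtd yxou dhks zej hxb
Hunk 2: at line 6 remove [pkh,vipv] add [twv] -> 12 lines: bjaoq bwi tirz xmr yodp dizr twv qtd yxou dhks zej hxb
Hunk 3: at line 2 remove [tirz] add [wfdnv,kabgp] -> 13 lines: bjaoq bwi wfdnv kabgp xmr yodp dizr twv qtd yxou dhks zej hxb
Hunk 4: at line 2 remove [kabgp] add [snhxp,pnkp,xpss] -> 15 lines: bjaoq bwi wfdnv snhxp pnkp xpss xmr yodp dizr twv qtd yxou dhks zej hxb
Hunk 5: at line 8 remove [twv,qtd] add [lcdl,ymhd,vawd] -> 16 lines: bjaoq bwi wfdnv snhxp pnkp xpss xmr yodp dizr lcdl ymhd vawd yxou dhks zej hxb
Final line 7: xmr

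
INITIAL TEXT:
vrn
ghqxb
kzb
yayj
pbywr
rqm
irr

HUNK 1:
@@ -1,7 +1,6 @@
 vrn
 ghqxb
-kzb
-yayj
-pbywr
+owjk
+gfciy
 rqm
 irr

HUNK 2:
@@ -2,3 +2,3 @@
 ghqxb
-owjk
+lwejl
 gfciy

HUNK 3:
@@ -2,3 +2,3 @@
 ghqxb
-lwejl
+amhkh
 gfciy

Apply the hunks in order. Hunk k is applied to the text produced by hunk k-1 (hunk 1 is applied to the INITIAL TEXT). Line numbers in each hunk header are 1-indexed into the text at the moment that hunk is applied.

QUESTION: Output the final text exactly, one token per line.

Answer: vrn
ghqxb
amhkh
gfciy
rqm
irr

Derivation:
Hunk 1: at line 1 remove [kzb,yayj,pbywr] add [owjk,gfciy] -> 6 lines: vrn ghqxb owjk gfciy rqm irr
Hunk 2: at line 2 remove [owjk] add [lwejl] -> 6 lines: vrn ghqxb lwejl gfciy rqm irr
Hunk 3: at line 2 remove [lwejl] add [amhkh] -> 6 lines: vrn ghqxb amhkh gfciy rqm irr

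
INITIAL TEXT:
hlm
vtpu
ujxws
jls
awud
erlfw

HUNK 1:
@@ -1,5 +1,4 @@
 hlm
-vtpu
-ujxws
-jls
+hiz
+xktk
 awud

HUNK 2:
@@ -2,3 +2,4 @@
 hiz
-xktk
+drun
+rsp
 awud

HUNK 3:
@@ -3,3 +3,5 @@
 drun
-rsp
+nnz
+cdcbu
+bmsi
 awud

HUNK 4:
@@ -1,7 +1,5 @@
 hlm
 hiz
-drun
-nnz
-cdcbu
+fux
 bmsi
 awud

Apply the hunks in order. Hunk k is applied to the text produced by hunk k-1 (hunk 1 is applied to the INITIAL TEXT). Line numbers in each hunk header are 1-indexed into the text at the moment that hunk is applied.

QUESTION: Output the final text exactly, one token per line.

Answer: hlm
hiz
fux
bmsi
awud
erlfw

Derivation:
Hunk 1: at line 1 remove [vtpu,ujxws,jls] add [hiz,xktk] -> 5 lines: hlm hiz xktk awud erlfw
Hunk 2: at line 2 remove [xktk] add [drun,rsp] -> 6 lines: hlm hiz drun rsp awud erlfw
Hunk 3: at line 3 remove [rsp] add [nnz,cdcbu,bmsi] -> 8 lines: hlm hiz drun nnz cdcbu bmsi awud erlfw
Hunk 4: at line 1 remove [drun,nnz,cdcbu] add [fux] -> 6 lines: hlm hiz fux bmsi awud erlfw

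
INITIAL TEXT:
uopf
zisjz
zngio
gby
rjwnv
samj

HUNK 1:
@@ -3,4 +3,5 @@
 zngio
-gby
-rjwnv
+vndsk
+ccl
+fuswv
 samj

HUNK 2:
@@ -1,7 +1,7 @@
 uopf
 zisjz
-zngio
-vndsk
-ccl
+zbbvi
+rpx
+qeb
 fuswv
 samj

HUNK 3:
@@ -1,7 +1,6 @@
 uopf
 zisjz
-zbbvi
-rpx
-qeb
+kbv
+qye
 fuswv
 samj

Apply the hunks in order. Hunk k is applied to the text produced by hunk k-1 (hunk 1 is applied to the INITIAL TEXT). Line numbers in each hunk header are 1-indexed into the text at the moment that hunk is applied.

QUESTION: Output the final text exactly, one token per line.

Hunk 1: at line 3 remove [gby,rjwnv] add [vndsk,ccl,fuswv] -> 7 lines: uopf zisjz zngio vndsk ccl fuswv samj
Hunk 2: at line 1 remove [zngio,vndsk,ccl] add [zbbvi,rpx,qeb] -> 7 lines: uopf zisjz zbbvi rpx qeb fuswv samj
Hunk 3: at line 1 remove [zbbvi,rpx,qeb] add [kbv,qye] -> 6 lines: uopf zisjz kbv qye fuswv samj

Answer: uopf
zisjz
kbv
qye
fuswv
samj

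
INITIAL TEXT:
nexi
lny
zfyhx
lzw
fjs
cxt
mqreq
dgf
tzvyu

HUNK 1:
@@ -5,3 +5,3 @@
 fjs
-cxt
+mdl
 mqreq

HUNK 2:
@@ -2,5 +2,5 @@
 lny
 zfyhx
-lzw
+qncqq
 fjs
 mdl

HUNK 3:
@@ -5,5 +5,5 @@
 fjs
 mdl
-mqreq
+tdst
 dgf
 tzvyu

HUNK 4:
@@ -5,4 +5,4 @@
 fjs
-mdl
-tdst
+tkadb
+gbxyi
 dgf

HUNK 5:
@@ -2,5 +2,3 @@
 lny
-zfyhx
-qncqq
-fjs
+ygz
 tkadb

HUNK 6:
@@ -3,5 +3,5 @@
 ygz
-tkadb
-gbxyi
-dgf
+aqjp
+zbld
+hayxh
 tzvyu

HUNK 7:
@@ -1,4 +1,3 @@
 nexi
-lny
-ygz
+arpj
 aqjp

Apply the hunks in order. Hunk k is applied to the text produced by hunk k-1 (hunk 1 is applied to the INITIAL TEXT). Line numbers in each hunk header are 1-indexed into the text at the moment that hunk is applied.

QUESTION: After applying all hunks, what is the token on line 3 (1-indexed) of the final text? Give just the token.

Hunk 1: at line 5 remove [cxt] add [mdl] -> 9 lines: nexi lny zfyhx lzw fjs mdl mqreq dgf tzvyu
Hunk 2: at line 2 remove [lzw] add [qncqq] -> 9 lines: nexi lny zfyhx qncqq fjs mdl mqreq dgf tzvyu
Hunk 3: at line 5 remove [mqreq] add [tdst] -> 9 lines: nexi lny zfyhx qncqq fjs mdl tdst dgf tzvyu
Hunk 4: at line 5 remove [mdl,tdst] add [tkadb,gbxyi] -> 9 lines: nexi lny zfyhx qncqq fjs tkadb gbxyi dgf tzvyu
Hunk 5: at line 2 remove [zfyhx,qncqq,fjs] add [ygz] -> 7 lines: nexi lny ygz tkadb gbxyi dgf tzvyu
Hunk 6: at line 3 remove [tkadb,gbxyi,dgf] add [aqjp,zbld,hayxh] -> 7 lines: nexi lny ygz aqjp zbld hayxh tzvyu
Hunk 7: at line 1 remove [lny,ygz] add [arpj] -> 6 lines: nexi arpj aqjp zbld hayxh tzvyu
Final line 3: aqjp

Answer: aqjp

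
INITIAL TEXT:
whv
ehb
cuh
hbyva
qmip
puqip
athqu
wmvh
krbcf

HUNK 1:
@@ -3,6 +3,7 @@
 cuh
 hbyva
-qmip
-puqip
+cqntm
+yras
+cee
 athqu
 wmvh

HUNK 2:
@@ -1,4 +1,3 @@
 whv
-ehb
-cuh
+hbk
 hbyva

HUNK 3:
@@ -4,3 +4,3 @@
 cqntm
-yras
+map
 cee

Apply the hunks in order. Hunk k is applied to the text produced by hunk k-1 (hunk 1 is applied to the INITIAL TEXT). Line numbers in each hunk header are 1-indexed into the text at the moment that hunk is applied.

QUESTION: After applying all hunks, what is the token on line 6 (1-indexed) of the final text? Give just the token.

Hunk 1: at line 3 remove [qmip,puqip] add [cqntm,yras,cee] -> 10 lines: whv ehb cuh hbyva cqntm yras cee athqu wmvh krbcf
Hunk 2: at line 1 remove [ehb,cuh] add [hbk] -> 9 lines: whv hbk hbyva cqntm yras cee athqu wmvh krbcf
Hunk 3: at line 4 remove [yras] add [map] -> 9 lines: whv hbk hbyva cqntm map cee athqu wmvh krbcf
Final line 6: cee

Answer: cee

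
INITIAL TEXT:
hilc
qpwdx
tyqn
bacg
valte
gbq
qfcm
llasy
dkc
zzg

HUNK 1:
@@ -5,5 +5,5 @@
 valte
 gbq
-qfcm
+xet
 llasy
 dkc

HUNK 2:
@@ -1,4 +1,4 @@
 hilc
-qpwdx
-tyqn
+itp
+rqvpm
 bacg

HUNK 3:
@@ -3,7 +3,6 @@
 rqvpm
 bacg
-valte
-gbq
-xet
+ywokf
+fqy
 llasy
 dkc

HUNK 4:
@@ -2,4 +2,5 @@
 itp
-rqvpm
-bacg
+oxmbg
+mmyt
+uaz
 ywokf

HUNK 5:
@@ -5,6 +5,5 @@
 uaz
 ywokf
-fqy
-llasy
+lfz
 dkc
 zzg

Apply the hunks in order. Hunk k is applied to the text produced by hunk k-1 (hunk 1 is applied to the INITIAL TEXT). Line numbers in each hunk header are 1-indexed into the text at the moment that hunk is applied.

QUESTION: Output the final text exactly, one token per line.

Answer: hilc
itp
oxmbg
mmyt
uaz
ywokf
lfz
dkc
zzg

Derivation:
Hunk 1: at line 5 remove [qfcm] add [xet] -> 10 lines: hilc qpwdx tyqn bacg valte gbq xet llasy dkc zzg
Hunk 2: at line 1 remove [qpwdx,tyqn] add [itp,rqvpm] -> 10 lines: hilc itp rqvpm bacg valte gbq xet llasy dkc zzg
Hunk 3: at line 3 remove [valte,gbq,xet] add [ywokf,fqy] -> 9 lines: hilc itp rqvpm bacg ywokf fqy llasy dkc zzg
Hunk 4: at line 2 remove [rqvpm,bacg] add [oxmbg,mmyt,uaz] -> 10 lines: hilc itp oxmbg mmyt uaz ywokf fqy llasy dkc zzg
Hunk 5: at line 5 remove [fqy,llasy] add [lfz] -> 9 lines: hilc itp oxmbg mmyt uaz ywokf lfz dkc zzg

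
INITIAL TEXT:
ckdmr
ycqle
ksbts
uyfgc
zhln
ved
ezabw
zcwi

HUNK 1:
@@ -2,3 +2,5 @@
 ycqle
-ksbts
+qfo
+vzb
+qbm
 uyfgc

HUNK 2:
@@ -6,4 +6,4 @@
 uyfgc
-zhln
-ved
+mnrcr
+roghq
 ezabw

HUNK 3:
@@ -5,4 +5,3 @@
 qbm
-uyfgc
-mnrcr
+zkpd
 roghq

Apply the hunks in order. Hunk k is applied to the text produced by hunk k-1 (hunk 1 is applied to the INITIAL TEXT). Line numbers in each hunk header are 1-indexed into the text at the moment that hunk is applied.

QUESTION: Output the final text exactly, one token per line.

Hunk 1: at line 2 remove [ksbts] add [qfo,vzb,qbm] -> 10 lines: ckdmr ycqle qfo vzb qbm uyfgc zhln ved ezabw zcwi
Hunk 2: at line 6 remove [zhln,ved] add [mnrcr,roghq] -> 10 lines: ckdmr ycqle qfo vzb qbm uyfgc mnrcr roghq ezabw zcwi
Hunk 3: at line 5 remove [uyfgc,mnrcr] add [zkpd] -> 9 lines: ckdmr ycqle qfo vzb qbm zkpd roghq ezabw zcwi

Answer: ckdmr
ycqle
qfo
vzb
qbm
zkpd
roghq
ezabw
zcwi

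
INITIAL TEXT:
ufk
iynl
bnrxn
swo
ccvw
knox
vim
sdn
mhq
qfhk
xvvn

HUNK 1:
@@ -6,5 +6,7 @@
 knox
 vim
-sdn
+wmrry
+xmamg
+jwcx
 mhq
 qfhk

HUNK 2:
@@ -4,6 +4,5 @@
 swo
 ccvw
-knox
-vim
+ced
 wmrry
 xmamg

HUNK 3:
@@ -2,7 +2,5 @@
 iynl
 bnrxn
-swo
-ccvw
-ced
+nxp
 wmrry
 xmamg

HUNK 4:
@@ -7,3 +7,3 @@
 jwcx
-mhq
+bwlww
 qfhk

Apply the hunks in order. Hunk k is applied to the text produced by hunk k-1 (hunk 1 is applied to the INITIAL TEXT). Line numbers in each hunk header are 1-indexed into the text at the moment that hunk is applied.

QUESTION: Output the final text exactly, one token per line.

Answer: ufk
iynl
bnrxn
nxp
wmrry
xmamg
jwcx
bwlww
qfhk
xvvn

Derivation:
Hunk 1: at line 6 remove [sdn] add [wmrry,xmamg,jwcx] -> 13 lines: ufk iynl bnrxn swo ccvw knox vim wmrry xmamg jwcx mhq qfhk xvvn
Hunk 2: at line 4 remove [knox,vim] add [ced] -> 12 lines: ufk iynl bnrxn swo ccvw ced wmrry xmamg jwcx mhq qfhk xvvn
Hunk 3: at line 2 remove [swo,ccvw,ced] add [nxp] -> 10 lines: ufk iynl bnrxn nxp wmrry xmamg jwcx mhq qfhk xvvn
Hunk 4: at line 7 remove [mhq] add [bwlww] -> 10 lines: ufk iynl bnrxn nxp wmrry xmamg jwcx bwlww qfhk xvvn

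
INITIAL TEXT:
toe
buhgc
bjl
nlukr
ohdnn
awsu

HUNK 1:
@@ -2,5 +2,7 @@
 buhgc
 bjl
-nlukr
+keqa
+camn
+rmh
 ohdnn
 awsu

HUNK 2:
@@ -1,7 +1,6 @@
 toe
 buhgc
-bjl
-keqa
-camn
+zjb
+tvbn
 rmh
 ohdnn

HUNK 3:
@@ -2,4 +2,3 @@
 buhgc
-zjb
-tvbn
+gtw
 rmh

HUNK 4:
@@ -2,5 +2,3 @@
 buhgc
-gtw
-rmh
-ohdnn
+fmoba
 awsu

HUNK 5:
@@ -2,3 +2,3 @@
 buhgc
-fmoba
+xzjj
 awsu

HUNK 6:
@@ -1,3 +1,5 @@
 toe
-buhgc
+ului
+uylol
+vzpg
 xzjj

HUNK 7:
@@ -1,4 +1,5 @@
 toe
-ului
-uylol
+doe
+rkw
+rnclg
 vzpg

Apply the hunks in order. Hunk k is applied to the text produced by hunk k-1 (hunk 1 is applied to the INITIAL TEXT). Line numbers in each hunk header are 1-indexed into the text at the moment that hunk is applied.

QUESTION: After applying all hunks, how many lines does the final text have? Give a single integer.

Answer: 7

Derivation:
Hunk 1: at line 2 remove [nlukr] add [keqa,camn,rmh] -> 8 lines: toe buhgc bjl keqa camn rmh ohdnn awsu
Hunk 2: at line 1 remove [bjl,keqa,camn] add [zjb,tvbn] -> 7 lines: toe buhgc zjb tvbn rmh ohdnn awsu
Hunk 3: at line 2 remove [zjb,tvbn] add [gtw] -> 6 lines: toe buhgc gtw rmh ohdnn awsu
Hunk 4: at line 2 remove [gtw,rmh,ohdnn] add [fmoba] -> 4 lines: toe buhgc fmoba awsu
Hunk 5: at line 2 remove [fmoba] add [xzjj] -> 4 lines: toe buhgc xzjj awsu
Hunk 6: at line 1 remove [buhgc] add [ului,uylol,vzpg] -> 6 lines: toe ului uylol vzpg xzjj awsu
Hunk 7: at line 1 remove [ului,uylol] add [doe,rkw,rnclg] -> 7 lines: toe doe rkw rnclg vzpg xzjj awsu
Final line count: 7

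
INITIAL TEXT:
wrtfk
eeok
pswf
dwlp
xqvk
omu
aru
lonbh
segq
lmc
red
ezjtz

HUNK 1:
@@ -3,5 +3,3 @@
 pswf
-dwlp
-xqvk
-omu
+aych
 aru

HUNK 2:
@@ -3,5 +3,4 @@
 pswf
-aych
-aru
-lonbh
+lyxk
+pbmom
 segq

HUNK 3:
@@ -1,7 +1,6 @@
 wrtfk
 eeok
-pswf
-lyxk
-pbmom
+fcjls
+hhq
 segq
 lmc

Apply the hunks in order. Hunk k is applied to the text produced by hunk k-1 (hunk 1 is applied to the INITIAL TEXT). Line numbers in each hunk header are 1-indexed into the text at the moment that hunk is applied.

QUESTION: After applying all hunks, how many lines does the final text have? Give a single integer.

Hunk 1: at line 3 remove [dwlp,xqvk,omu] add [aych] -> 10 lines: wrtfk eeok pswf aych aru lonbh segq lmc red ezjtz
Hunk 2: at line 3 remove [aych,aru,lonbh] add [lyxk,pbmom] -> 9 lines: wrtfk eeok pswf lyxk pbmom segq lmc red ezjtz
Hunk 3: at line 1 remove [pswf,lyxk,pbmom] add [fcjls,hhq] -> 8 lines: wrtfk eeok fcjls hhq segq lmc red ezjtz
Final line count: 8

Answer: 8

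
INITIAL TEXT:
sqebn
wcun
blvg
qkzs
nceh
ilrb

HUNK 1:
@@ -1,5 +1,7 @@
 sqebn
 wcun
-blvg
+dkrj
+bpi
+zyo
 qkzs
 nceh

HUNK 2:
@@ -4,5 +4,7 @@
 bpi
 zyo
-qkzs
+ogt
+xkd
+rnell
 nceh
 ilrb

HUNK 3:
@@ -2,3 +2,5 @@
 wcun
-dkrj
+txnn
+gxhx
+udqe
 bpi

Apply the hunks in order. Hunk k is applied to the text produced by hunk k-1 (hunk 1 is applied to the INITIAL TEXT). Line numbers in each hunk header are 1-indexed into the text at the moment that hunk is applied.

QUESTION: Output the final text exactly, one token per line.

Answer: sqebn
wcun
txnn
gxhx
udqe
bpi
zyo
ogt
xkd
rnell
nceh
ilrb

Derivation:
Hunk 1: at line 1 remove [blvg] add [dkrj,bpi,zyo] -> 8 lines: sqebn wcun dkrj bpi zyo qkzs nceh ilrb
Hunk 2: at line 4 remove [qkzs] add [ogt,xkd,rnell] -> 10 lines: sqebn wcun dkrj bpi zyo ogt xkd rnell nceh ilrb
Hunk 3: at line 2 remove [dkrj] add [txnn,gxhx,udqe] -> 12 lines: sqebn wcun txnn gxhx udqe bpi zyo ogt xkd rnell nceh ilrb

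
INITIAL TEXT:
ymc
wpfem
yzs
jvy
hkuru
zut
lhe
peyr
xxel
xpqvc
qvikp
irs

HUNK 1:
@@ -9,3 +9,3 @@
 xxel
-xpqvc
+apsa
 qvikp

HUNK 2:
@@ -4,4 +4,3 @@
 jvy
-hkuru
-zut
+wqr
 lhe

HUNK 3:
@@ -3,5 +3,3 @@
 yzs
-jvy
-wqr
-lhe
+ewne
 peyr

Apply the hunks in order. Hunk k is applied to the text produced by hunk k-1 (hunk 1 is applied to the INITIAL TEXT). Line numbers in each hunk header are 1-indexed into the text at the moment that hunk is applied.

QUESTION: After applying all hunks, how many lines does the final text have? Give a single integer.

Hunk 1: at line 9 remove [xpqvc] add [apsa] -> 12 lines: ymc wpfem yzs jvy hkuru zut lhe peyr xxel apsa qvikp irs
Hunk 2: at line 4 remove [hkuru,zut] add [wqr] -> 11 lines: ymc wpfem yzs jvy wqr lhe peyr xxel apsa qvikp irs
Hunk 3: at line 3 remove [jvy,wqr,lhe] add [ewne] -> 9 lines: ymc wpfem yzs ewne peyr xxel apsa qvikp irs
Final line count: 9

Answer: 9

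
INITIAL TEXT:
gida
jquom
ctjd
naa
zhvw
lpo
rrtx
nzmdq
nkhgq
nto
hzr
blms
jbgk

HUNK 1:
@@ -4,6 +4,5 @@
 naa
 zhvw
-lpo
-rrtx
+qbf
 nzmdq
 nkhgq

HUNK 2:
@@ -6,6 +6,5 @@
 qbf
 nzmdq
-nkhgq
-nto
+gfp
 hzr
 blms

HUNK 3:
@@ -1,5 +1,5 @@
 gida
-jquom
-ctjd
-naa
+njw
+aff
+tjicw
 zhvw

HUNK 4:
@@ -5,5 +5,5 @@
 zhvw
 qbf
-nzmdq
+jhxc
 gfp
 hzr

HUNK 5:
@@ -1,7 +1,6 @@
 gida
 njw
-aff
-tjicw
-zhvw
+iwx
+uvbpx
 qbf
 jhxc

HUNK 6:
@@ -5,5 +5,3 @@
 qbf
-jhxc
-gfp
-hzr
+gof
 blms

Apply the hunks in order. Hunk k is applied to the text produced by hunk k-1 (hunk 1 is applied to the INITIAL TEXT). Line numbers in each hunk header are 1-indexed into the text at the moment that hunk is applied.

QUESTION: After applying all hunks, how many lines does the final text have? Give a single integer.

Hunk 1: at line 4 remove [lpo,rrtx] add [qbf] -> 12 lines: gida jquom ctjd naa zhvw qbf nzmdq nkhgq nto hzr blms jbgk
Hunk 2: at line 6 remove [nkhgq,nto] add [gfp] -> 11 lines: gida jquom ctjd naa zhvw qbf nzmdq gfp hzr blms jbgk
Hunk 3: at line 1 remove [jquom,ctjd,naa] add [njw,aff,tjicw] -> 11 lines: gida njw aff tjicw zhvw qbf nzmdq gfp hzr blms jbgk
Hunk 4: at line 5 remove [nzmdq] add [jhxc] -> 11 lines: gida njw aff tjicw zhvw qbf jhxc gfp hzr blms jbgk
Hunk 5: at line 1 remove [aff,tjicw,zhvw] add [iwx,uvbpx] -> 10 lines: gida njw iwx uvbpx qbf jhxc gfp hzr blms jbgk
Hunk 6: at line 5 remove [jhxc,gfp,hzr] add [gof] -> 8 lines: gida njw iwx uvbpx qbf gof blms jbgk
Final line count: 8

Answer: 8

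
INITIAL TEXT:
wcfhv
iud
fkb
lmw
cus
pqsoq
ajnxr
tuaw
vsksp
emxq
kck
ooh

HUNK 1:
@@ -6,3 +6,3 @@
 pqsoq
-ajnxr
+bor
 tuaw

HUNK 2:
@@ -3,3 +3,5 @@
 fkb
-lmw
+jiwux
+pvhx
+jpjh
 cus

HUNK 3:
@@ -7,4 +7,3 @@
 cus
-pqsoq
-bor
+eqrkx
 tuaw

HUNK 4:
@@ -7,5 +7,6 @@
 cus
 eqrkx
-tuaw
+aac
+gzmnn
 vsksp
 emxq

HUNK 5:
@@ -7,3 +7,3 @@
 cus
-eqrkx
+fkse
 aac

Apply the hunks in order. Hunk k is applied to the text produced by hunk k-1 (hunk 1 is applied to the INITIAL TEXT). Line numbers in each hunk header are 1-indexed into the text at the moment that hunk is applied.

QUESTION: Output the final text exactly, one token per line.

Hunk 1: at line 6 remove [ajnxr] add [bor] -> 12 lines: wcfhv iud fkb lmw cus pqsoq bor tuaw vsksp emxq kck ooh
Hunk 2: at line 3 remove [lmw] add [jiwux,pvhx,jpjh] -> 14 lines: wcfhv iud fkb jiwux pvhx jpjh cus pqsoq bor tuaw vsksp emxq kck ooh
Hunk 3: at line 7 remove [pqsoq,bor] add [eqrkx] -> 13 lines: wcfhv iud fkb jiwux pvhx jpjh cus eqrkx tuaw vsksp emxq kck ooh
Hunk 4: at line 7 remove [tuaw] add [aac,gzmnn] -> 14 lines: wcfhv iud fkb jiwux pvhx jpjh cus eqrkx aac gzmnn vsksp emxq kck ooh
Hunk 5: at line 7 remove [eqrkx] add [fkse] -> 14 lines: wcfhv iud fkb jiwux pvhx jpjh cus fkse aac gzmnn vsksp emxq kck ooh

Answer: wcfhv
iud
fkb
jiwux
pvhx
jpjh
cus
fkse
aac
gzmnn
vsksp
emxq
kck
ooh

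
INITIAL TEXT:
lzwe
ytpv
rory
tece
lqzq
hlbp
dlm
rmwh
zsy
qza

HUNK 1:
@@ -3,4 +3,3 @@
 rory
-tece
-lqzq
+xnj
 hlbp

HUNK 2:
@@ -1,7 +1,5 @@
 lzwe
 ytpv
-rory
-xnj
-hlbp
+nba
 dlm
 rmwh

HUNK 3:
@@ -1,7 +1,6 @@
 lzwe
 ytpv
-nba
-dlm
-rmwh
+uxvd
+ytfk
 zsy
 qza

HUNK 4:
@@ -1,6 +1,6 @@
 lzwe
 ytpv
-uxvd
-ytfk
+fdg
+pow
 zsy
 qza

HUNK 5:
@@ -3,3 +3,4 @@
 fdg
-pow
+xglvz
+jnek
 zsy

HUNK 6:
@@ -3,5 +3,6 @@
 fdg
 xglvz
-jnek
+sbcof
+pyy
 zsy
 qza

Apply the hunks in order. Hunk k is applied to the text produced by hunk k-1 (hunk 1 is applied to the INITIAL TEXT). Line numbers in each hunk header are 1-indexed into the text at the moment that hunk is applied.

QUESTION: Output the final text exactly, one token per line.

Hunk 1: at line 3 remove [tece,lqzq] add [xnj] -> 9 lines: lzwe ytpv rory xnj hlbp dlm rmwh zsy qza
Hunk 2: at line 1 remove [rory,xnj,hlbp] add [nba] -> 7 lines: lzwe ytpv nba dlm rmwh zsy qza
Hunk 3: at line 1 remove [nba,dlm,rmwh] add [uxvd,ytfk] -> 6 lines: lzwe ytpv uxvd ytfk zsy qza
Hunk 4: at line 1 remove [uxvd,ytfk] add [fdg,pow] -> 6 lines: lzwe ytpv fdg pow zsy qza
Hunk 5: at line 3 remove [pow] add [xglvz,jnek] -> 7 lines: lzwe ytpv fdg xglvz jnek zsy qza
Hunk 6: at line 3 remove [jnek] add [sbcof,pyy] -> 8 lines: lzwe ytpv fdg xglvz sbcof pyy zsy qza

Answer: lzwe
ytpv
fdg
xglvz
sbcof
pyy
zsy
qza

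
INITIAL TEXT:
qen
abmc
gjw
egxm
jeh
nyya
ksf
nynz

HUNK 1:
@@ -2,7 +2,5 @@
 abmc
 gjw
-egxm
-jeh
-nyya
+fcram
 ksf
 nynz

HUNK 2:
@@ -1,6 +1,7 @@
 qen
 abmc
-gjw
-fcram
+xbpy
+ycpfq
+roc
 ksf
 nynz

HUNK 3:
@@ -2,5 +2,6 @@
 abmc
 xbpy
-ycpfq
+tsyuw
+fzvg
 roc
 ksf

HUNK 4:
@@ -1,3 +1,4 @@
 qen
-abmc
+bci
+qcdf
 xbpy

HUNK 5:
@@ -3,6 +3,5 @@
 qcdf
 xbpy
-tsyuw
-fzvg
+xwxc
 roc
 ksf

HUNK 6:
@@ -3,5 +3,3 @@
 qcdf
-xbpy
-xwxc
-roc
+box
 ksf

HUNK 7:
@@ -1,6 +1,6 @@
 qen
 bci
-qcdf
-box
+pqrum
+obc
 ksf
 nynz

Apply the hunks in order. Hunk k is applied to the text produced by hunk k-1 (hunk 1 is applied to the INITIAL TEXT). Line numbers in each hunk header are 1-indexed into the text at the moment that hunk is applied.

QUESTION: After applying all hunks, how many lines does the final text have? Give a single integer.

Answer: 6

Derivation:
Hunk 1: at line 2 remove [egxm,jeh,nyya] add [fcram] -> 6 lines: qen abmc gjw fcram ksf nynz
Hunk 2: at line 1 remove [gjw,fcram] add [xbpy,ycpfq,roc] -> 7 lines: qen abmc xbpy ycpfq roc ksf nynz
Hunk 3: at line 2 remove [ycpfq] add [tsyuw,fzvg] -> 8 lines: qen abmc xbpy tsyuw fzvg roc ksf nynz
Hunk 4: at line 1 remove [abmc] add [bci,qcdf] -> 9 lines: qen bci qcdf xbpy tsyuw fzvg roc ksf nynz
Hunk 5: at line 3 remove [tsyuw,fzvg] add [xwxc] -> 8 lines: qen bci qcdf xbpy xwxc roc ksf nynz
Hunk 6: at line 3 remove [xbpy,xwxc,roc] add [box] -> 6 lines: qen bci qcdf box ksf nynz
Hunk 7: at line 1 remove [qcdf,box] add [pqrum,obc] -> 6 lines: qen bci pqrum obc ksf nynz
Final line count: 6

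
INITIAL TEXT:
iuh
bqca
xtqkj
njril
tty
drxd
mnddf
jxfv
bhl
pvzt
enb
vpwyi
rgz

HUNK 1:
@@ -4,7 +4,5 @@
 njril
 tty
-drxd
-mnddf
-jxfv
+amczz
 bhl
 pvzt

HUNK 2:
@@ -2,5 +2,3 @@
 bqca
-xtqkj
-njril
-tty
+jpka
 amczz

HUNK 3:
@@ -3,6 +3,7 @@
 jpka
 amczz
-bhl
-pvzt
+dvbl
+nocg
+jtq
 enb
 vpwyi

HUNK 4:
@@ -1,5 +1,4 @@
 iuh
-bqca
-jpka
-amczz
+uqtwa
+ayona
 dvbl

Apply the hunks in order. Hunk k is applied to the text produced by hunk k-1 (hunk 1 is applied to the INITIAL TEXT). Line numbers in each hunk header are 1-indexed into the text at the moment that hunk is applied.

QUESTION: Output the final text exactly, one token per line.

Hunk 1: at line 4 remove [drxd,mnddf,jxfv] add [amczz] -> 11 lines: iuh bqca xtqkj njril tty amczz bhl pvzt enb vpwyi rgz
Hunk 2: at line 2 remove [xtqkj,njril,tty] add [jpka] -> 9 lines: iuh bqca jpka amczz bhl pvzt enb vpwyi rgz
Hunk 3: at line 3 remove [bhl,pvzt] add [dvbl,nocg,jtq] -> 10 lines: iuh bqca jpka amczz dvbl nocg jtq enb vpwyi rgz
Hunk 4: at line 1 remove [bqca,jpka,amczz] add [uqtwa,ayona] -> 9 lines: iuh uqtwa ayona dvbl nocg jtq enb vpwyi rgz

Answer: iuh
uqtwa
ayona
dvbl
nocg
jtq
enb
vpwyi
rgz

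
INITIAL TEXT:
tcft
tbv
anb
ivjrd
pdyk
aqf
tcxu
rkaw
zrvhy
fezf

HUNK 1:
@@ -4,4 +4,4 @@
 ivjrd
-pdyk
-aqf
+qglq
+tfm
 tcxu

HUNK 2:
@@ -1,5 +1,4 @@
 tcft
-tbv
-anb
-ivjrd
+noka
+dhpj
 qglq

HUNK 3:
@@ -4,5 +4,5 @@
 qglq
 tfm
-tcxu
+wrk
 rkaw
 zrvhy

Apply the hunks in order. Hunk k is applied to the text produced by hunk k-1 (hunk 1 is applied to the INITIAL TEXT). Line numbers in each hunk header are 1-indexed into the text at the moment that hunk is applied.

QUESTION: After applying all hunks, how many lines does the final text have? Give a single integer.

Answer: 9

Derivation:
Hunk 1: at line 4 remove [pdyk,aqf] add [qglq,tfm] -> 10 lines: tcft tbv anb ivjrd qglq tfm tcxu rkaw zrvhy fezf
Hunk 2: at line 1 remove [tbv,anb,ivjrd] add [noka,dhpj] -> 9 lines: tcft noka dhpj qglq tfm tcxu rkaw zrvhy fezf
Hunk 3: at line 4 remove [tcxu] add [wrk] -> 9 lines: tcft noka dhpj qglq tfm wrk rkaw zrvhy fezf
Final line count: 9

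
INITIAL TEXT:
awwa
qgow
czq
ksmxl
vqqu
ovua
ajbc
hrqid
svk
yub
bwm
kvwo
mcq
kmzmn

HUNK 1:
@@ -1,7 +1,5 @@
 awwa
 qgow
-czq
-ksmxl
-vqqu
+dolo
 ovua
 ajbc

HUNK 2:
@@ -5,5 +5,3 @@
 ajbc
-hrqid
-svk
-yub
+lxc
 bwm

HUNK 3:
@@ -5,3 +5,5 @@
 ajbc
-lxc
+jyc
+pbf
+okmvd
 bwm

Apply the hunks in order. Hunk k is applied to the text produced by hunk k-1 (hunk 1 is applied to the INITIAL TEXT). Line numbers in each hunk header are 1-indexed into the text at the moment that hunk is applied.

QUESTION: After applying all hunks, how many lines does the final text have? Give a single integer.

Answer: 12

Derivation:
Hunk 1: at line 1 remove [czq,ksmxl,vqqu] add [dolo] -> 12 lines: awwa qgow dolo ovua ajbc hrqid svk yub bwm kvwo mcq kmzmn
Hunk 2: at line 5 remove [hrqid,svk,yub] add [lxc] -> 10 lines: awwa qgow dolo ovua ajbc lxc bwm kvwo mcq kmzmn
Hunk 3: at line 5 remove [lxc] add [jyc,pbf,okmvd] -> 12 lines: awwa qgow dolo ovua ajbc jyc pbf okmvd bwm kvwo mcq kmzmn
Final line count: 12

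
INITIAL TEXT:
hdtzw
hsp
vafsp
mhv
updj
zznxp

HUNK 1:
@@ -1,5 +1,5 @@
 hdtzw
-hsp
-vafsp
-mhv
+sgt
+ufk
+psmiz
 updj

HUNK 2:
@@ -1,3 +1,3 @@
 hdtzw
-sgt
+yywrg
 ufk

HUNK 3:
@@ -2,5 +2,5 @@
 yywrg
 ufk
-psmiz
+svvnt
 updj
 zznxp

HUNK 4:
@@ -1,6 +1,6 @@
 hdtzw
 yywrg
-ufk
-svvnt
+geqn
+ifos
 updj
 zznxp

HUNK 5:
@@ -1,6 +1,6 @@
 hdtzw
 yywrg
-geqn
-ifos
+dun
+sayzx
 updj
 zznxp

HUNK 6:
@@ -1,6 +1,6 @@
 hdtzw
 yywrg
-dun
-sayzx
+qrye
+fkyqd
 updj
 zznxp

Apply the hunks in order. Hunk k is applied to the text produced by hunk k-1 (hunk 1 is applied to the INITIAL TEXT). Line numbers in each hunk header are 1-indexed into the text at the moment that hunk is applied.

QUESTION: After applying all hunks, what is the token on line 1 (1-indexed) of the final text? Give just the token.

Hunk 1: at line 1 remove [hsp,vafsp,mhv] add [sgt,ufk,psmiz] -> 6 lines: hdtzw sgt ufk psmiz updj zznxp
Hunk 2: at line 1 remove [sgt] add [yywrg] -> 6 lines: hdtzw yywrg ufk psmiz updj zznxp
Hunk 3: at line 2 remove [psmiz] add [svvnt] -> 6 lines: hdtzw yywrg ufk svvnt updj zznxp
Hunk 4: at line 1 remove [ufk,svvnt] add [geqn,ifos] -> 6 lines: hdtzw yywrg geqn ifos updj zznxp
Hunk 5: at line 1 remove [geqn,ifos] add [dun,sayzx] -> 6 lines: hdtzw yywrg dun sayzx updj zznxp
Hunk 6: at line 1 remove [dun,sayzx] add [qrye,fkyqd] -> 6 lines: hdtzw yywrg qrye fkyqd updj zznxp
Final line 1: hdtzw

Answer: hdtzw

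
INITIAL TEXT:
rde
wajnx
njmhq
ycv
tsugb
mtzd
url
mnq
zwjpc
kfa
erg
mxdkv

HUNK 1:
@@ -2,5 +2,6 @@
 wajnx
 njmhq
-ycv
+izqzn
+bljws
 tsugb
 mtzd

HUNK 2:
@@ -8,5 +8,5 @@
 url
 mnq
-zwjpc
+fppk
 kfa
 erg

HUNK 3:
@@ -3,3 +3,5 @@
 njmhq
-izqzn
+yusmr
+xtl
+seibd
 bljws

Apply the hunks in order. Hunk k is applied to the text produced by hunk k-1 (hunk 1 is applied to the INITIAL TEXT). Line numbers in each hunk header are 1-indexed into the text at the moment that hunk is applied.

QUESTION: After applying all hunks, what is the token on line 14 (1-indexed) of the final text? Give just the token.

Hunk 1: at line 2 remove [ycv] add [izqzn,bljws] -> 13 lines: rde wajnx njmhq izqzn bljws tsugb mtzd url mnq zwjpc kfa erg mxdkv
Hunk 2: at line 8 remove [zwjpc] add [fppk] -> 13 lines: rde wajnx njmhq izqzn bljws tsugb mtzd url mnq fppk kfa erg mxdkv
Hunk 3: at line 3 remove [izqzn] add [yusmr,xtl,seibd] -> 15 lines: rde wajnx njmhq yusmr xtl seibd bljws tsugb mtzd url mnq fppk kfa erg mxdkv
Final line 14: erg

Answer: erg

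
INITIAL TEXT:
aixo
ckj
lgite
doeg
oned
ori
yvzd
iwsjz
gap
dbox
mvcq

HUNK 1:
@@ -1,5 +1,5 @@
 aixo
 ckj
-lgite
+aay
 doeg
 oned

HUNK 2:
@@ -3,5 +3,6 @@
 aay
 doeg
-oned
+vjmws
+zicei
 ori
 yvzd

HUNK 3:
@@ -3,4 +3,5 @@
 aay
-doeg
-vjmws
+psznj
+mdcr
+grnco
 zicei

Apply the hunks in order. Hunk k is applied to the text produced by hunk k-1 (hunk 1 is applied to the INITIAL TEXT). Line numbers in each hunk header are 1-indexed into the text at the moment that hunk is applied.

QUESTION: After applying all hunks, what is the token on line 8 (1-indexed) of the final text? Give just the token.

Hunk 1: at line 1 remove [lgite] add [aay] -> 11 lines: aixo ckj aay doeg oned ori yvzd iwsjz gap dbox mvcq
Hunk 2: at line 3 remove [oned] add [vjmws,zicei] -> 12 lines: aixo ckj aay doeg vjmws zicei ori yvzd iwsjz gap dbox mvcq
Hunk 3: at line 3 remove [doeg,vjmws] add [psznj,mdcr,grnco] -> 13 lines: aixo ckj aay psznj mdcr grnco zicei ori yvzd iwsjz gap dbox mvcq
Final line 8: ori

Answer: ori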